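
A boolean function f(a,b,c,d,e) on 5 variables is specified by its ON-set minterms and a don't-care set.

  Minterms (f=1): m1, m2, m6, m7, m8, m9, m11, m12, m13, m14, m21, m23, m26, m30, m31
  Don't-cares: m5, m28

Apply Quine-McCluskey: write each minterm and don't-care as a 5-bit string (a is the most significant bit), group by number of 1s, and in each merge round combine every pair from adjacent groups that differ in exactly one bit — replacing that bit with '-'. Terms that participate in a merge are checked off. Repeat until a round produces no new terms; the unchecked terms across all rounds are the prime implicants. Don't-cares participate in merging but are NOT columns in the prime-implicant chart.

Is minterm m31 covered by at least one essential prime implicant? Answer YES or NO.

size-2^0 implicants → 00001(✓)  00010(✓)  00101(✓)  00110(✓)  00111(✓)  01000(✓)  01001(✓)  01011(✓)  01100(✓)  01101(✓)  01110(✓)  10101(✓)  10111(✓)  11010(✓)  11100(✓)  11110(✓)  11111(✓)
size-2^1 implicants → -0101(✓)  -0111(✓)  -1100(✓)  -1110(✓)  0-001(✓)  0-101(✓)  0-110  00-01(✓)  00-10  001-1(✓)  0011-  01-00(✓)  01-01(✓)  010-1  0100-(✓)  011-0(✓)  0110-(✓)  1-111  101-1(✓)  11-10  111-0(✓)  1111-
size-2^2 implicants → -01-1  -11-0  0--01  01-0-
Unchecked terms (primes): -01-1, -11-0, 0--01, 0-110, 00-10, 0011-, 01-0-, 010-1, 1-111, 11-10, 1111-
Minterm coverage:
  m1 ⊆ 0--01 [E]
  m2 ⊆ 00-10 [E]
  m6 ⊆ 0-110,00-10,0011-
  m7 ⊆ -01-1,0011-
  m8 ⊆ 01-0- [E]
  m9 ⊆ 0--01,01-0-,010-1
  m11 ⊆ 010-1 [E]
  m12 ⊆ -11-0,01-0-
  m13 ⊆ 0--01,01-0-
  m14 ⊆ -11-0,0-110
  m21 ⊆ -01-1 [E]
  m23 ⊆ -01-1,1-111
  m26 ⊆ 11-10 [E]
  m30 ⊆ -11-0,11-10,1111-
  m31 ⊆ 1-111,1111-
E = {-01-1, 0--01, 00-10, 01-0-, 010-1, 11-10}

NO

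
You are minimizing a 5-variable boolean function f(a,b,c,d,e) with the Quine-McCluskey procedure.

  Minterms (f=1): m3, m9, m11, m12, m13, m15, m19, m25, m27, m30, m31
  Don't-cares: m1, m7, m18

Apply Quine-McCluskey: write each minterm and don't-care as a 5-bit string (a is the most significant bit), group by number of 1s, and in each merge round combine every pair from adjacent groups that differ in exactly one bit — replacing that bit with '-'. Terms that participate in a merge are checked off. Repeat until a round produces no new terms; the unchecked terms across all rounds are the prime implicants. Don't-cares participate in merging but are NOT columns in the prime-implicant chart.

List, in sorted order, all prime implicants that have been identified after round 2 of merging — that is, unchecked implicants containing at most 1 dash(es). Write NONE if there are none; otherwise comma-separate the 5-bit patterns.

Round 0: 00001✓ 00011✓ 00111✓ 01001✓ 01011✓ 01100✓ 01101✓ 01111✓ 10010✓ 10011✓ 11001✓ 11011✓ 11110✓ 11111✓
Round 1: -0011✓ -1001✓ -1011✓ -1111✓ 0-001✓ 0-011✓ 0-111✓ 00-11✓ 000-1✓ 01-01✓ 01-11✓ 010-1✓ 011-1✓ 0110- 1-011✓ 1001- 11-11✓ 110-1✓ 1111-
Round 2: --011 -1-11 -10-1 0--11 0-0-1 01--1
PIs = {--011, -1-11, -10-1, 0--11, 0-0-1, 01--1, 0110-, 1001-, 1111-}

0110-, 1001-, 1111-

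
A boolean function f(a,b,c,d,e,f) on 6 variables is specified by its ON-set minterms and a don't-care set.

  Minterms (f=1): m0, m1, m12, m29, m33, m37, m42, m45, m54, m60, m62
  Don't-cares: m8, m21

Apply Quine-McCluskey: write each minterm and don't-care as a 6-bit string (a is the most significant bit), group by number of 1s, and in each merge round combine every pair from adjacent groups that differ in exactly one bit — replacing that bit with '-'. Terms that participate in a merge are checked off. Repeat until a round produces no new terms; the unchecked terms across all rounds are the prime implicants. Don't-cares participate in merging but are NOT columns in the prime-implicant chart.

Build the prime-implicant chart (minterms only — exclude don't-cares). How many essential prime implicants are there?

6

size-2^0 implicants → 000000(✓)  000001(✓)  001000(✓)  001100(✓)  010101(✓)  011101(✓)  100001(✓)  100101(✓)  101010  101101(✓)  110110(✓)  111100(✓)  111110(✓)
size-2^1 implicants → -00001  00-000  00000-  001-00  01-101  10-101  100-01  11-110  1111-0
Unchecked terms (primes): -00001, 00-000, 00000-, 001-00, 01-101, 10-101, 100-01, 101010, 11-110, 1111-0
Minterm coverage:
  m0 ⊆ 00-000,00000-
  m1 ⊆ -00001,00000-
  m12 ⊆ 001-00 [E]
  m29 ⊆ 01-101 [E]
  m33 ⊆ -00001,100-01
  m37 ⊆ 10-101,100-01
  m42 ⊆ 101010 [E]
  m45 ⊆ 10-101 [E]
  m54 ⊆ 11-110 [E]
  m60 ⊆ 1111-0 [E]
  m62 ⊆ 11-110,1111-0
E = {001-00, 01-101, 10-101, 101010, 11-110, 1111-0}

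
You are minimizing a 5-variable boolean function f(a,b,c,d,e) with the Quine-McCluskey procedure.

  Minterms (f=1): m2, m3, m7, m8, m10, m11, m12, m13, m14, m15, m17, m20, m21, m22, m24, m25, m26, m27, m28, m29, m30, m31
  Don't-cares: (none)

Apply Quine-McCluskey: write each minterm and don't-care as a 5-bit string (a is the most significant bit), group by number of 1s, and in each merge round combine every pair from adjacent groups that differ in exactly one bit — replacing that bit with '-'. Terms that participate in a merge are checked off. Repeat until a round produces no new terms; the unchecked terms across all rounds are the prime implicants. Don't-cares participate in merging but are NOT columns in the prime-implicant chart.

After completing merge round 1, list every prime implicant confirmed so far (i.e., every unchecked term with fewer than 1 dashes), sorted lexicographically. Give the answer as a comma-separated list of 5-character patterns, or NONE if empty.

Round 0: 00010✓ 00011✓ 00111✓ 01000✓ 01010✓ 01011✓ 01100✓ 01101✓ 01110✓ 01111✓ 10001✓ 10100✓ 10101✓ 10110✓ 11000✓ 11001✓ 11010✓ 11011✓ 11100✓ 11101✓ 11110✓ 11111✓
Round 1: -1000✓ -1010✓ -1011✓ -1100✓ -1101✓ -1110✓ -1111✓ 0-010✓ 0-011✓ 0-111✓ 00-11✓ 0001-✓ 01-00✓ 01-10✓ 01-11✓ 010-0✓ 0101-✓ 011-0✓ 011-1✓ 0110-✓ 0111-✓ 1-001✓ 1-100✓ 1-101✓ 1-110✓ 10-01✓ 101-0✓ 1010-✓ 11-00✓ 11-01✓ 11-10✓ 11-11✓ 110-0✓ 110-1✓ 1100-✓ 1101-✓ 111-0✓ 111-1✓ 1110-✓ 1111-✓
Round 2: -1-00✓ -1-10✓ -1-11✓ -10-0✓ -101-✓ -11-0✓ -11-1✓ -110-✓ -111-✓ 0--11 0-01- 01--0✓ 01-1-✓ 011--✓ 1--01 1-1-0 1-10- 11--0✓ 11--1✓ 11-0-✓ 11-1-✓ 110--✓ 111--✓
Round 3: -1--0 -1-1- -11-- 11---
PIs = {-1--0, -1-1-, -11--, 0--11, 0-01-, 1--01, 1-1-0, 1-10-, 11---}

NONE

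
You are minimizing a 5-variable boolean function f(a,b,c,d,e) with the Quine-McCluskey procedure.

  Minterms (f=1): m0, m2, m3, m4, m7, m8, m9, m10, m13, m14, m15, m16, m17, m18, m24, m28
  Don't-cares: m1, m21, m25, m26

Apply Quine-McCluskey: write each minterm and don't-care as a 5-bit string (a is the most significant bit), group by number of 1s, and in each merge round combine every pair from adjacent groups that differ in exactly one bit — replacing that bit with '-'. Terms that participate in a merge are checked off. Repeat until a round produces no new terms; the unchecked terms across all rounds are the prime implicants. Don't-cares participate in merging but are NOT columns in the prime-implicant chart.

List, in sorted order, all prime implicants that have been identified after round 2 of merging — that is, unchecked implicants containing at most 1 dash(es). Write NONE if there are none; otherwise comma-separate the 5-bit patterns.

0-111, 00-00, 00-11, 01-01, 01-10, 011-1, 0111-, 10-01, 11-00

Round 0: 00000✓ 00001✓ 00010✓ 00011✓ 00100✓ 00111✓ 01000✓ 01001✓ 01010✓ 01101✓ 01110✓ 01111✓ 10000✓ 10001✓ 10010✓ 10101✓ 11000✓ 11001✓ 11010✓ 11100✓
Round 1: -0000✓ -0001✓ -0010✓ -1000✓ -1001✓ -1010✓ 0-000✓ 0-001✓ 0-010✓ 0-111 00-00 00-11 000-0✓ 000-1✓ 0000-✓ 0001-✓ 01-01 01-10 010-0✓ 0100-✓ 011-1 0111- 1-000✓ 1-001✓ 1-010✓ 10-01 100-0✓ 1000-✓ 11-00 110-0✓ 1100-✓
Round 2: --000✓ --001✓ --010✓ -00-0✓ -000-✓ -10-0✓ -100-✓ 0-0-0✓ 0-00-✓ 000-- 1-0-0✓ 1-00-✓
Round 3: --0-0 --00-
PIs = {--0-0, --00-, 0-111, 00-00, 00-11, 000--, 01-01, 01-10, 011-1, 0111-, 10-01, 11-00}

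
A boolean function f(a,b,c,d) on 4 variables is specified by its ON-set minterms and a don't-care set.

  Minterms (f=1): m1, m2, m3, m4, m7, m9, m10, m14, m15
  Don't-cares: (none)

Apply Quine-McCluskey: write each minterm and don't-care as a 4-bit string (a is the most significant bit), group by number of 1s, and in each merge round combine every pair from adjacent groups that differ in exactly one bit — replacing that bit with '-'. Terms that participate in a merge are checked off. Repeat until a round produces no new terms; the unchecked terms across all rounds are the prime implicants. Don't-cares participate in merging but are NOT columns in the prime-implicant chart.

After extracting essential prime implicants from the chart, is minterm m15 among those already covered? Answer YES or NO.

Round 0: 0001✓ 0010✓ 0011✓ 0100 0111✓ 1001✓ 1010✓ 1110✓ 1111✓
Round 1: -001 -010 -111 0-11 00-1 001- 1-10 111-
PIs = {-001, -010, -111, 0-11, 00-1, 001-, 0100, 1-10, 111-}
Coverage chart:
  m1: -001,00-1
  m2: -010,001-
  m3: 0-11,00-1,001-
  m4: 0100 ←essential
  m7: -111,0-11
  m9: -001 ←essential
  m10: -010,1-10
  m14: 1-10,111-
  m15: -111,111-
Essential: -001, 0100

NO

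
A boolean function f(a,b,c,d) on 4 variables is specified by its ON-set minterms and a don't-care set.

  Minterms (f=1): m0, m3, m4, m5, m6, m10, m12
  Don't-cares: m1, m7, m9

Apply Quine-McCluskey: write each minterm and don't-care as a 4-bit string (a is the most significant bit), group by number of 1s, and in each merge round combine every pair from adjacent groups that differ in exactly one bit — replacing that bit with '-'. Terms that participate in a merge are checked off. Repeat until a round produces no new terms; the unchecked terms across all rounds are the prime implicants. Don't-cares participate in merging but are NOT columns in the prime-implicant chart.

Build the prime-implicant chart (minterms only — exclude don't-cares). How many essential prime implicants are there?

[col 0] 0000*, 0001*, 0011*, 0100*, 0101*, 0110*, 0111*, 1001*, 1010, 1100*
[col 1] -001, -100, 0-00*, 0-01*, 0-11*, 00-1*, 000-*, 01-0*, 01-1*, 010-*, 011-*
[col 2] 0--1, 0-0-, 01--
Prime implicants: -001, -100, 0--1, 0-0-, 01--, 1010
PI chart (minterm → PIs covering it):
  0 | 0-0-  (sole → essential)
  3 | 0--1  (sole → essential)
  4 | -100,0-0-,01--
  5 | 0--1,0-0-,01--
  6 | 01--  (sole → essential)
  10 | 1010  (sole → essential)
  12 | -100  (sole → essential)
Essential prime implicants: -100, 0--1, 0-0-, 01--, 1010

5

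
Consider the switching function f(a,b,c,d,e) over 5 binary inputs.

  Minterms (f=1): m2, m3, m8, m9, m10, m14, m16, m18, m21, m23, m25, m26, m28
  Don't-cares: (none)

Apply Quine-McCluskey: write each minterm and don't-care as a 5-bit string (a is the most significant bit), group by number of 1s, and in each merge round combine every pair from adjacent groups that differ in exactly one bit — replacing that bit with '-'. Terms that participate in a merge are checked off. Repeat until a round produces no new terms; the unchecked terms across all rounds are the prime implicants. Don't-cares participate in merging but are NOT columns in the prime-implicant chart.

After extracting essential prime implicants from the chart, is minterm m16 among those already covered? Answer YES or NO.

size-2^0 implicants → 00010(✓)  00011(✓)  01000(✓)  01001(✓)  01010(✓)  01110(✓)  10000(✓)  10010(✓)  10101(✓)  10111(✓)  11001(✓)  11010(✓)  11100
size-2^1 implicants → -0010(✓)  -1001  -1010(✓)  0-010(✓)  0001-  01-10  010-0  0100-  1-010(✓)  100-0  101-1
size-2^2 implicants → --010
Unchecked terms (primes): --010, -1001, 0001-, 01-10, 010-0, 0100-, 100-0, 101-1, 11100
Minterm coverage:
  m2 ⊆ --010,0001-
  m3 ⊆ 0001- [E]
  m8 ⊆ 010-0,0100-
  m9 ⊆ -1001,0100-
  m10 ⊆ --010,01-10,010-0
  m14 ⊆ 01-10 [E]
  m16 ⊆ 100-0 [E]
  m18 ⊆ --010,100-0
  m21 ⊆ 101-1 [E]
  m23 ⊆ 101-1 [E]
  m25 ⊆ -1001 [E]
  m26 ⊆ --010 [E]
  m28 ⊆ 11100 [E]
E = {--010, -1001, 0001-, 01-10, 100-0, 101-1, 11100}

YES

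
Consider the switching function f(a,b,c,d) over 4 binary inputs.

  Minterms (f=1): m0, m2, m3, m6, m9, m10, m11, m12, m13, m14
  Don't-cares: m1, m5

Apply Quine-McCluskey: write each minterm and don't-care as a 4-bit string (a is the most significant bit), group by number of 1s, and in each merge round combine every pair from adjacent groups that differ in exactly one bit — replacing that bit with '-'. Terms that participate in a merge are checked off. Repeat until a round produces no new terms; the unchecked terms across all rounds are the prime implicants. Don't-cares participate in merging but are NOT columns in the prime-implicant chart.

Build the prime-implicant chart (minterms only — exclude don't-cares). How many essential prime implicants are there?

[col 0] 0000*, 0001*, 0010*, 0011*, 0101*, 0110*, 1001*, 1010*, 1011*, 1100*, 1101*, 1110*
[col 1] -001*, -010*, -011*, -101*, -110*, 0-01*, 0-10*, 00-0*, 00-1*, 000-*, 001-*, 1-01*, 1-10*, 10-1*, 101-*, 11-0, 110-
[col 2] --01, --10, -0-1, -01-, 00--
Prime implicants: --01, --10, -0-1, -01-, 00--, 11-0, 110-
PI chart (minterm → PIs covering it):
  0 | 00--  (sole → essential)
  2 | --10,-01-,00--
  3 | -0-1,-01-,00--
  6 | --10  (sole → essential)
  9 | --01,-0-1
  10 | --10,-01-
  11 | -0-1,-01-
  12 | 11-0,110-
  13 | --01,110-
  14 | --10,11-0
Essential prime implicants: --10, 00--

2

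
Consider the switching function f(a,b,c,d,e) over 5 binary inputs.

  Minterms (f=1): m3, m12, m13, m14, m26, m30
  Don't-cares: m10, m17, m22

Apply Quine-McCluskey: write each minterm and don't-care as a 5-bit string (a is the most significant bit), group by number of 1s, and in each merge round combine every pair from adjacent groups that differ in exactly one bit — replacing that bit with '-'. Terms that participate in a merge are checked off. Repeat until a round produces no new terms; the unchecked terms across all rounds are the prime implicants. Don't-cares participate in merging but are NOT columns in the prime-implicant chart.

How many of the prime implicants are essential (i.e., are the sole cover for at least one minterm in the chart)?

3

[col 0] 00011, 01010*, 01100*, 01101*, 01110*, 10001, 10110*, 11010*, 11110*
[col 1] -1010*, -1110*, 01-10*, 011-0, 0110-, 1-110, 11-10*
[col 2] -1-10
Prime implicants: -1-10, 00011, 011-0, 0110-, 1-110, 10001
PI chart (minterm → PIs covering it):
  3 | 00011  (sole → essential)
  12 | 011-0,0110-
  13 | 0110-  (sole → essential)
  14 | -1-10,011-0
  26 | -1-10  (sole → essential)
  30 | -1-10,1-110
Essential prime implicants: -1-10, 00011, 0110-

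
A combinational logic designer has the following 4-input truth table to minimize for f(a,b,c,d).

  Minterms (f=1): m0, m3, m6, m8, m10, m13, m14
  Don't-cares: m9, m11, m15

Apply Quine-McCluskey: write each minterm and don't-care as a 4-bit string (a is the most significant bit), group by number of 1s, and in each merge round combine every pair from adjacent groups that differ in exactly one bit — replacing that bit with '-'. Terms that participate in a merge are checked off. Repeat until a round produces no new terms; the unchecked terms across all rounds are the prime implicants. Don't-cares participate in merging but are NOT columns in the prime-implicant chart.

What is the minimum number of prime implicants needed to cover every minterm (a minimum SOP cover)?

Round 0: 0000✓ 0011✓ 0110✓ 1000✓ 1001✓ 1010✓ 1011✓ 1101✓ 1110✓ 1111✓
Round 1: -000 -011 -110 1-01✓ 1-10✓ 1-11✓ 10-0✓ 10-1✓ 100-✓ 101-✓ 11-1✓ 111-✓
Round 2: 1--1 1-1- 10--
PIs = {-000, -011, -110, 1--1, 1-1-, 10--}
Coverage chart:
  m0: -000 ←essential
  m3: -011 ←essential
  m6: -110 ←essential
  m8: -000,10--
  m10: 1-1-,10--
  m13: 1--1 ←essential
  m14: -110,1-1-
Essential: -000, -011, -110, 1--1
Petrick residual → 1-1-
Min cover (5 terms): b'c'd' + b'cd + bcd' + ad + ac

5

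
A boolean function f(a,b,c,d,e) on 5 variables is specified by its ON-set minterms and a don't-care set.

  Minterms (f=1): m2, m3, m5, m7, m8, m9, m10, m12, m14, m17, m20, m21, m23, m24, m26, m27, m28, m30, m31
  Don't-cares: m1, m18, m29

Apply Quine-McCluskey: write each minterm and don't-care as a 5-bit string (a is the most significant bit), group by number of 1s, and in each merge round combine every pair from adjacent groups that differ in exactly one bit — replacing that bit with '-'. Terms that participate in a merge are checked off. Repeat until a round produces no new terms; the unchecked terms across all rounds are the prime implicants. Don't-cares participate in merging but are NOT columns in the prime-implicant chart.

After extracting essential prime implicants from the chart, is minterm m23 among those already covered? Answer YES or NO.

Round 0: 00001✓ 00010✓ 00011✓ 00101✓ 00111✓ 01000✓ 01001✓ 01010✓ 01100✓ 01110✓ 10001✓ 10010✓ 10100✓ 10101✓ 10111✓ 11000✓ 11010✓ 11011✓ 11100✓ 11101✓ 11110✓ 11111✓
Round 1: -0001✓ -0010✓ -0101✓ -0111✓ -1000✓ -1010✓ -1100✓ -1110✓ 0-001 0-010✓ 00-01✓ 00-11✓ 000-1✓ 0001- 001-1✓ 01-00✓ 01-10✓ 010-0✓ 0100- 011-0✓ 1-010✓ 1-100✓ 1-101✓ 1-111✓ 10-01✓ 101-1✓ 1010-✓ 11-00✓ 11-10✓ 11-11✓ 110-0✓ 1101-✓ 111-0✓ 111-1✓ 1110-✓ 1111-✓
Round 2: --010 -0-01 -01-1 -1-00✓ -1-10✓ -10-0✓ -11-0✓ 00--1 01--0✓ 1-1-1 1-10- 11--0✓ 11-1- 111--
Round 3: -1--0
PIs = {--010, -0-01, -01-1, -1--0, 0-001, 00--1, 0001-, 0100-, 1-1-1, 1-10-, 11-1-, 111--}
Coverage chart:
  m2: --010,0001-
  m3: 00--1,0001-
  m5: -0-01,-01-1,00--1
  m7: -01-1,00--1
  m8: -1--0,0100-
  m9: 0-001,0100-
  m10: --010,-1--0
  m12: -1--0 ←essential
  m14: -1--0 ←essential
  m17: -0-01 ←essential
  m20: 1-10- ←essential
  m21: -0-01,-01-1,1-1-1,1-10-
  m23: -01-1,1-1-1
  m24: -1--0 ←essential
  m26: --010,-1--0,11-1-
  m27: 11-1- ←essential
  m28: -1--0,1-10-,111--
  m30: -1--0,11-1-,111--
  m31: 1-1-1,11-1-,111--
Essential: -0-01, -1--0, 1-10-, 11-1-

NO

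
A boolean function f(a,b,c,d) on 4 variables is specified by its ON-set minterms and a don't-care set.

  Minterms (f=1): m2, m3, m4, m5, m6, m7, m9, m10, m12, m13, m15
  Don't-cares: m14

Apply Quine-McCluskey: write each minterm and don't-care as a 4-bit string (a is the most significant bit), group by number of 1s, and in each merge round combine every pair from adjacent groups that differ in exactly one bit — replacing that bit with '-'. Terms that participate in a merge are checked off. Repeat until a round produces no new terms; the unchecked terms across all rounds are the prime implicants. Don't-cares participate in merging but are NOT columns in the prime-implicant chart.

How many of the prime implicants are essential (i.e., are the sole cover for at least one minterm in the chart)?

size-2^0 implicants → 0010(✓)  0011(✓)  0100(✓)  0101(✓)  0110(✓)  0111(✓)  1001(✓)  1010(✓)  1100(✓)  1101(✓)  1110(✓)  1111(✓)
size-2^1 implicants → -010(✓)  -100(✓)  -101(✓)  -110(✓)  -111(✓)  0-10(✓)  0-11(✓)  001-(✓)  01-0(✓)  01-1(✓)  010-(✓)  011-(✓)  1-01  1-10(✓)  11-0(✓)  11-1(✓)  110-(✓)  111-(✓)
size-2^2 implicants → --10  -1-0(✓)  -1-1(✓)  -10-(✓)  -11-(✓)  0-1-  01--(✓)  11--(✓)
size-2^3 implicants → -1--
Unchecked terms (primes): --10, -1--, 0-1-, 1-01
Minterm coverage:
  m2 ⊆ --10,0-1-
  m3 ⊆ 0-1- [E]
  m4 ⊆ -1-- [E]
  m5 ⊆ -1-- [E]
  m6 ⊆ --10,-1--,0-1-
  m7 ⊆ -1--,0-1-
  m9 ⊆ 1-01 [E]
  m10 ⊆ --10 [E]
  m12 ⊆ -1-- [E]
  m13 ⊆ -1--,1-01
  m15 ⊆ -1-- [E]
E = {--10, -1--, 0-1-, 1-01}

4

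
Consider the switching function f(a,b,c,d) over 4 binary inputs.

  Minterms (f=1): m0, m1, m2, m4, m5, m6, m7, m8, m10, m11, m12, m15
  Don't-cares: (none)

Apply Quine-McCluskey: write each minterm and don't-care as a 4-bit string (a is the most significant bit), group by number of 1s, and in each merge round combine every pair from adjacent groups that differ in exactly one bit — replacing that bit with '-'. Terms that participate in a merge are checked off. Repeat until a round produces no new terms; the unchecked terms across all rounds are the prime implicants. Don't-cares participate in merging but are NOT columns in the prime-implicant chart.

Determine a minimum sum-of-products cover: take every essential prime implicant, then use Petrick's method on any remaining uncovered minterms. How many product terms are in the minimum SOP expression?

[col 0] 0000*, 0001*, 0010*, 0100*, 0101*, 0110*, 0111*, 1000*, 1010*, 1011*, 1100*, 1111*
[col 1] -000*, -010*, -100*, -111, 0-00*, 0-01*, 0-10*, 00-0*, 000-*, 01-0*, 01-1*, 010-*, 011-*, 1-00*, 1-11, 10-0*, 101-
[col 2] --00, -0-0, 0--0, 0-0-, 01--
Prime implicants: --00, -0-0, -111, 0--0, 0-0-, 01--, 1-11, 101-
PI chart (minterm → PIs covering it):
  0 | --00,-0-0,0--0,0-0-
  1 | 0-0-  (sole → essential)
  2 | -0-0,0--0
  4 | --00,0--0,0-0-,01--
  5 | 0-0-,01--
  6 | 0--0,01--
  7 | -111,01--
  8 | --00,-0-0
  10 | -0-0,101-
  11 | 1-11,101-
  12 | --00  (sole → essential)
  15 | -111,1-11
Essential prime implicants: --00, 0-0-
Petrick residual → -0-0, 01--, 1-11
Minimum SOP uses 5 PIs: c'd' + b'd' + a'c' + a'b + acd

5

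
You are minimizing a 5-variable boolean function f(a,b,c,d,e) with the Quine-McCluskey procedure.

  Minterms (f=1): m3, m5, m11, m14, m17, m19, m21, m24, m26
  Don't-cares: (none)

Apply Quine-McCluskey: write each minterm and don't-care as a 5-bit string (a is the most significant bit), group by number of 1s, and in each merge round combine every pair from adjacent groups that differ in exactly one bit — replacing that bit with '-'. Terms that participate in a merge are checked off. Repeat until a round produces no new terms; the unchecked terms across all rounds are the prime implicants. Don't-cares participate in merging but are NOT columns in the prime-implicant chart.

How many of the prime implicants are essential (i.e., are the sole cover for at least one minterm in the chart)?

4

size-2^0 implicants → 00011(✓)  00101(✓)  01011(✓)  01110  10001(✓)  10011(✓)  10101(✓)  11000(✓)  11010(✓)
size-2^1 implicants → -0011  -0101  0-011  10-01  100-1  110-0
Unchecked terms (primes): -0011, -0101, 0-011, 01110, 10-01, 100-1, 110-0
Minterm coverage:
  m3 ⊆ -0011,0-011
  m5 ⊆ -0101 [E]
  m11 ⊆ 0-011 [E]
  m14 ⊆ 01110 [E]
  m17 ⊆ 10-01,100-1
  m19 ⊆ -0011,100-1
  m21 ⊆ -0101,10-01
  m24 ⊆ 110-0 [E]
  m26 ⊆ 110-0 [E]
E = {-0101, 0-011, 01110, 110-0}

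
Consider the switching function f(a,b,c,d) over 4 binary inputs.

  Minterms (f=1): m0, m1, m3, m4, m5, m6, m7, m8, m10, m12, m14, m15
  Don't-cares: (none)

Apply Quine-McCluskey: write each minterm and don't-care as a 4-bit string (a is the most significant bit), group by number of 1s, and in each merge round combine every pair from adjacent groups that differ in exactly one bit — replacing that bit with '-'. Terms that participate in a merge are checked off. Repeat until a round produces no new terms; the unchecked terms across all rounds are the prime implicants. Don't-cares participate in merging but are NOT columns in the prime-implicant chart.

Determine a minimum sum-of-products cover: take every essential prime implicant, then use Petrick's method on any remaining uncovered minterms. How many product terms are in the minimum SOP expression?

size-2^0 implicants → 0000(✓)  0001(✓)  0011(✓)  0100(✓)  0101(✓)  0110(✓)  0111(✓)  1000(✓)  1010(✓)  1100(✓)  1110(✓)  1111(✓)
size-2^1 implicants → -000(✓)  -100(✓)  -110(✓)  -111(✓)  0-00(✓)  0-01(✓)  0-11(✓)  00-1(✓)  000-(✓)  01-0(✓)  01-1(✓)  010-(✓)  011-(✓)  1-00(✓)  1-10(✓)  10-0(✓)  11-0(✓)  111-(✓)
size-2^2 implicants → --00  -1-0  -11-  0--1  0-0-  01--  1--0
Unchecked terms (primes): --00, -1-0, -11-, 0--1, 0-0-, 01--, 1--0
Minterm coverage:
  m0 ⊆ --00,0-0-
  m1 ⊆ 0--1,0-0-
  m3 ⊆ 0--1 [E]
  m4 ⊆ --00,-1-0,0-0-,01--
  m5 ⊆ 0--1,0-0-,01--
  m6 ⊆ -1-0,-11-,01--
  m7 ⊆ -11-,0--1,01--
  m8 ⊆ --00,1--0
  m10 ⊆ 1--0 [E]
  m12 ⊆ --00,-1-0,1--0
  m14 ⊆ -1-0,-11-,1--0
  m15 ⊆ -11- [E]
E = {-11-, 0--1, 1--0}
Petrick residual → --00
Cover = c'd' + bc + a'd + ad'  |cover|=4

4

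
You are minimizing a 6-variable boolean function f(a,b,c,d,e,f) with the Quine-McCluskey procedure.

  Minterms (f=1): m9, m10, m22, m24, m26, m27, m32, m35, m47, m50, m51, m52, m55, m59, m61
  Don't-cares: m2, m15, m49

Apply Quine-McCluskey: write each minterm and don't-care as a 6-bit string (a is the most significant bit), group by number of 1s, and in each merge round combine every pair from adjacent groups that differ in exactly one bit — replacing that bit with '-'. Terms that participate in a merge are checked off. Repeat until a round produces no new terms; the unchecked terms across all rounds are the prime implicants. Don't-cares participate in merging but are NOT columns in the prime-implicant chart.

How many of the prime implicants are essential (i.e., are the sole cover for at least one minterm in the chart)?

Round 0: 000010✓ 001001 001010✓ 001111✓ 010110 011000✓ 011010✓ 011011✓ 100000 100011✓ 101111✓ 110001✓ 110010✓ 110011✓ 110100 110111✓ 111011✓ 111101
Round 1: -01111 -11011 0-1010 00-010 0110-0 01101- 1-0011 11-011 110-11 1100-1 11001-
PIs = {-01111, -11011, 0-1010, 00-010, 001001, 010110, 0110-0, 01101-, 1-0011, 100000, 11-011, 110-11, 1100-1, 11001-, 110100, 111101}
Coverage chart:
  m9: 001001 ←essential
  m10: 0-1010,00-010
  m22: 010110 ←essential
  m24: 0110-0 ←essential
  m26: 0-1010,0110-0,01101-
  m27: -11011,01101-
  m32: 100000 ←essential
  m35: 1-0011 ←essential
  m47: -01111 ←essential
  m50: 11001- ←essential
  m51: 1-0011,11-011,110-11,1100-1,11001-
  m52: 110100 ←essential
  m55: 110-11 ←essential
  m59: -11011,11-011
  m61: 111101 ←essential
Essential: -01111, 001001, 010110, 0110-0, 1-0011, 100000, 110-11, 11001-, 110100, 111101

10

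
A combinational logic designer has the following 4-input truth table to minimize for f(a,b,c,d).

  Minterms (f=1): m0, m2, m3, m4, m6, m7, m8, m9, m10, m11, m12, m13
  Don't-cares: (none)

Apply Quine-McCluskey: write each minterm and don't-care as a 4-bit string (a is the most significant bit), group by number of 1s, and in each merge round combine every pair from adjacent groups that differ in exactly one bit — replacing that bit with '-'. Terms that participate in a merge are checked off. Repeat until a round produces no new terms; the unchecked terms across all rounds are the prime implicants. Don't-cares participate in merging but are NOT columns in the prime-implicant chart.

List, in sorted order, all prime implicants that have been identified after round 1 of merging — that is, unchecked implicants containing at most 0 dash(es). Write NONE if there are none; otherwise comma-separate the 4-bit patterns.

NONE

size-2^0 implicants → 0000(✓)  0010(✓)  0011(✓)  0100(✓)  0110(✓)  0111(✓)  1000(✓)  1001(✓)  1010(✓)  1011(✓)  1100(✓)  1101(✓)
size-2^1 implicants → -000(✓)  -010(✓)  -011(✓)  -100(✓)  0-00(✓)  0-10(✓)  0-11(✓)  00-0(✓)  001-(✓)  01-0(✓)  011-(✓)  1-00(✓)  1-01(✓)  10-0(✓)  10-1(✓)  100-(✓)  101-(✓)  110-(✓)
size-2^2 implicants → --00  -0-0  -01-  0--0  0-1-  1-0-  10--
Unchecked terms (primes): --00, -0-0, -01-, 0--0, 0-1-, 1-0-, 10--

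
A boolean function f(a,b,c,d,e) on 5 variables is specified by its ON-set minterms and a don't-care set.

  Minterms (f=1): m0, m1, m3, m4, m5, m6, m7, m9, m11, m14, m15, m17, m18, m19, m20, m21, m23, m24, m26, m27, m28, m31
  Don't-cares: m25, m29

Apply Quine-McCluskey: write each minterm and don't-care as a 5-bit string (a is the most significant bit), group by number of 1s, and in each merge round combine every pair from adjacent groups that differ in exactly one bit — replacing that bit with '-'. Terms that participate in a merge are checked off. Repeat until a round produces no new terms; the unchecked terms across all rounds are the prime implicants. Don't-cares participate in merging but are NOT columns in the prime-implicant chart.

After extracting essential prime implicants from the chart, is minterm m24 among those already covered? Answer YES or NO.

Round 0: 00000✓ 00001✓ 00011✓ 00100✓ 00101✓ 00110✓ 00111✓ 01001✓ 01011✓ 01110✓ 01111✓ 10001✓ 10010✓ 10011✓ 10100✓ 10101✓ 10111✓ 11000✓ 11001✓ 11010✓ 11011✓ 11100✓ 11101✓ 11111✓
Round 1: -0001✓ -0011✓ -0100✓ -0101✓ -0111✓ -1001✓ -1011✓ -1111✓ 0-001✓ 0-011✓ 0-110✓ 0-111✓ 00-00✓ 00-01✓ 00-11✓ 000-1✓ 0000-✓ 001-0✓ 001-1✓ 0010-✓ 0011-✓ 01-11✓ 010-1✓ 0111-✓ 1-001✓ 1-010✓ 1-011✓ 1-100✓ 1-101✓ 1-111✓ 10-01✓ 10-11✓ 100-1✓ 1001-✓ 101-1✓ 1010-✓ 11-00✓ 11-01✓ 11-11✓ 110-0✓ 110-1✓ 1100-✓ 1101-✓ 111-1✓ 1110-✓
Round 2: --001✓ --011✓ --111✓ -0-01✓ -0-11✓ -00-1✓ -01-1✓ -010- -1-11✓ -10-1✓ 0--11✓ 0-0-1✓ 0-11- 00--1✓ 00-0- 001-- 1--01✓ 1--11✓ 1-0-1✓ 1-01- 1-1-1✓ 1-10- 10--1✓ 11--1✓ 11-0- 110--
Round 3: ---11 --0-1 -0--1 1---1
PIs = {---11, --0-1, -0--1, -010-, 0-11-, 00-0-, 001--, 1---1, 1-01-, 1-10-, 11-0-, 110--}
Coverage chart:
  m0: 00-0- ←essential
  m1: --0-1,-0--1,00-0-
  m3: ---11,--0-1,-0--1
  m4: -010-,00-0-,001--
  m5: -0--1,-010-,00-0-,001--
  m6: 0-11-,001--
  m7: ---11,-0--1,0-11-,001--
  m9: --0-1 ←essential
  m11: ---11,--0-1
  m14: 0-11- ←essential
  m15: ---11,0-11-
  m17: --0-1,-0--1,1---1
  m18: 1-01- ←essential
  m19: ---11,--0-1,-0--1,1---1,1-01-
  m20: -010-,1-10-
  m21: -0--1,-010-,1---1,1-10-
  m23: ---11,-0--1,1---1
  m24: 11-0-,110--
  m26: 1-01-,110--
  m27: ---11,--0-1,1---1,1-01-,110--
  m28: 1-10-,11-0-
  m31: ---11,1---1
Essential: --0-1, 0-11-, 00-0-, 1-01-

NO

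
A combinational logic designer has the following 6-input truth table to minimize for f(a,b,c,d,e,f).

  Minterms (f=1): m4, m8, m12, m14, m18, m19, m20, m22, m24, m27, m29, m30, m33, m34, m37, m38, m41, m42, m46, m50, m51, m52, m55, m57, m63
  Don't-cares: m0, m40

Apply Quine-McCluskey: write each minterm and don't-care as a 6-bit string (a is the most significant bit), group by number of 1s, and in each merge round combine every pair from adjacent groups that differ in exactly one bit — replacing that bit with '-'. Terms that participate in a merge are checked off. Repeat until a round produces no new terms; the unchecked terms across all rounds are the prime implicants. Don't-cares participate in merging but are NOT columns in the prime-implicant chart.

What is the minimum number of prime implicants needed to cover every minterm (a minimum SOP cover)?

12

[col 0] 000000*, 000100*, 001000*, 001100*, 001110*, 010010*, 010011*, 010100*, 010110*, 011000*, 011011*, 011101, 011110*, 100001*, 100010*, 100101*, 100110*, 101000*, 101001*, 101010*, 101110*, 110010*, 110011*, 110100*, 110111*, 111001*, 111111*
[col 1] -01000, -01110, -10010*, -10011*, -10100, 0-0100, 0-1000, 0-1110, 00-000*, 00-100*, 000-00*, 001-00*, 0011-0, 01-011, 01-110, 010-10, 01001-*, 0101-0, 1-0010, 1-1001, 10-001, 10-010*, 10-110*, 100-01, 100-10*, 101-10*, 1010-0, 10100-, 11-111, 110-11, 11001-*
[col 2] -1001-, 00--00, 10--10
Prime implicants: -01000, -01110, -1001-, -10100, 0-0100, 0-1000, 0-1110, 00--00, 0011-0, 01-011, 01-110, 010-10, 0101-0, 011101, 1-0010, 1-1001, 10--10, 10-001, 100-01, 1010-0, 10100-, 11-111, 110-11
PI chart (minterm → PIs covering it):
  4 | 0-0100,00--00
  8 | -01000,0-1000,00--00
  12 | 00--00,0011-0
  14 | -01110,0-1110,0011-0
  18 | -1001-,010-10
  19 | -1001-,01-011
  20 | -10100,0-0100,0101-0
  22 | 01-110,010-10,0101-0
  24 | 0-1000  (sole → essential)
  27 | 01-011  (sole → essential)
  29 | 011101  (sole → essential)
  30 | 0-1110,01-110
  33 | 10-001,100-01
  34 | 1-0010,10--10
  37 | 100-01  (sole → essential)
  38 | 10--10  (sole → essential)
  41 | 1-1001,10-001,10100-
  42 | 10--10,1010-0
  46 | -01110,10--10
  50 | -1001-,1-0010
  51 | -1001-,110-11
  52 | -10100  (sole → essential)
  55 | 11-111,110-11
  57 | 1-1001  (sole → essential)
  63 | 11-111  (sole → essential)
Essential prime implicants: -10100, 0-1000, 01-011, 011101, 1-1001, 10--10, 100-01, 11-111
Petrick residual → -01110, -1001-, 00--00, 01-110
Minimum SOP uses 12 PIs: b'cdef' + bc'd'e + bc'de'f' + a'cd'e'f' + a'b'e'f' + a'bd'ef + a'bdef' + a'bcde'f + acd'e'f + ab'ef' + ab'c'e'f + abdef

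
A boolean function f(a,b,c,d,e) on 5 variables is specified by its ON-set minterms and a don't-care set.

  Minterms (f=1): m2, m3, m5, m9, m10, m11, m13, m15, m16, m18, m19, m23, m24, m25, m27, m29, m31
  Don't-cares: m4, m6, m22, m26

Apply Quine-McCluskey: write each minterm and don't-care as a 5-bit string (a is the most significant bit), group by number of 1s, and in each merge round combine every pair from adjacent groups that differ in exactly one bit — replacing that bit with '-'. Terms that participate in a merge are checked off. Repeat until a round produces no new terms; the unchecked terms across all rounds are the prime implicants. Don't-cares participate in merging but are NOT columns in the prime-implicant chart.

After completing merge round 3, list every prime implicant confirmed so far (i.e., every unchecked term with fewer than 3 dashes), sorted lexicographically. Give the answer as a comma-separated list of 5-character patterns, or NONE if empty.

Round 0: 00010✓ 00011✓ 00100✓ 00101✓ 00110✓ 01001✓ 01010✓ 01011✓ 01101✓ 01111✓ 10000✓ 10010✓ 10011✓ 10110✓ 10111✓ 11000✓ 11001✓ 11010✓ 11011✓ 11101✓ 11111✓
Round 1: -0010✓ -0011✓ -0110✓ -1001✓ -1010✓ -1011✓ -1101✓ -1111✓ 0-010✓ 0-011✓ 0-101 00-10✓ 0001-✓ 001-0 0010- 01-01✓ 01-11✓ 010-1✓ 0101-✓ 011-1✓ 1-000✓ 1-010✓ 1-011✓ 1-111✓ 10-10✓ 10-11✓ 100-0✓ 1001-✓ 1011-✓ 11-01✓ 11-11✓ 110-0✓ 110-1✓ 1100-✓ 1101-✓ 111-1✓
Round 2: --010✓ --011✓ -0-10 -001-✓ -1-01✓ -1-11✓ -10-1✓ -101-✓ -11-1✓ 0-01-✓ 01--1✓ 1--11 1-0-0 1-01-✓ 10-1- 11--1✓ 110--
Round 3: --01- -1--1
PIs = {--01-, -0-10, -1--1, 0-101, 001-0, 0010-, 1--11, 1-0-0, 10-1-, 110--}

-0-10, 0-101, 001-0, 0010-, 1--11, 1-0-0, 10-1-, 110--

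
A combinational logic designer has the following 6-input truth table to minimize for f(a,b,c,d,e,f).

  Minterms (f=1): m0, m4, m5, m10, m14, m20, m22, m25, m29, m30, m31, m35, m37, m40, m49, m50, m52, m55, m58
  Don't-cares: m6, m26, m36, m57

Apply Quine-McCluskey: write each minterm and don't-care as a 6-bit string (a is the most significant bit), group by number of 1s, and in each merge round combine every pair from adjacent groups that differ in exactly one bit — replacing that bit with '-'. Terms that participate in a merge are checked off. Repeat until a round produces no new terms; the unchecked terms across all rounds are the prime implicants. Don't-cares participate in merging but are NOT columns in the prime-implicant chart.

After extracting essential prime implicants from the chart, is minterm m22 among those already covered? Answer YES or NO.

NO

[col 0] 000000*, 000100*, 000101*, 000110*, 001010*, 001110*, 010100*, 010110*, 011001*, 011010*, 011101*, 011110*, 011111*, 100011, 100100*, 100101*, 101000, 110001*, 110010*, 110100*, 110111, 111001*, 111010*
[col 1] -00100*, -00101*, -10100*, -11001, -11010, 0-0100*, 0-0110*, 0-1010*, 0-1110*, 00-110*, 000-00, 0001-0*, 00010-*, 001-10*, 01-110*, 0101-0*, 011-01, 011-10*, 0111-1, 01111-, 1-0100*, 10010-*, 11-001, 11-010
[col 2] --0100, -0010-, 0--110, 0-01-0, 0-1-10
Prime implicants: --0100, -0010-, -11001, -11010, 0--110, 0-01-0, 0-1-10, 000-00, 011-01, 0111-1, 01111-, 100011, 101000, 11-001, 11-010, 110111
PI chart (minterm → PIs covering it):
  0 | 000-00  (sole → essential)
  4 | --0100,-0010-,0-01-0,000-00
  5 | -0010-  (sole → essential)
  10 | 0-1-10  (sole → essential)
  14 | 0--110,0-1-10
  20 | --0100,0-01-0
  22 | 0--110,0-01-0
  25 | -11001,011-01
  29 | 011-01,0111-1
  30 | 0--110,0-1-10,01111-
  31 | 0111-1,01111-
  35 | 100011  (sole → essential)
  37 | -0010-  (sole → essential)
  40 | 101000  (sole → essential)
  49 | 11-001  (sole → essential)
  50 | 11-010  (sole → essential)
  52 | --0100  (sole → essential)
  55 | 110111  (sole → essential)
  58 | -11010,11-010
Essential prime implicants: --0100, -0010-, 0-1-10, 000-00, 100011, 101000, 11-001, 11-010, 110111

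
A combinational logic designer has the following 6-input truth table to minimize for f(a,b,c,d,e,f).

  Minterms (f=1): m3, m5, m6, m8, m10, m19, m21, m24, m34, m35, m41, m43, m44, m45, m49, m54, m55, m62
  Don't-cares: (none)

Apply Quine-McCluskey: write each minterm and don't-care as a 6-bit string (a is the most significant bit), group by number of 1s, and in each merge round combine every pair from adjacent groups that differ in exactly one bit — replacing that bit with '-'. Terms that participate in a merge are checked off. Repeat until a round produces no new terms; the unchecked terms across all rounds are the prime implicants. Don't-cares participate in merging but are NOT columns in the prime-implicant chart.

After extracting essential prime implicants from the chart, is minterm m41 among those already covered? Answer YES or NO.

size-2^0 implicants → 000011(✓)  000101(✓)  000110  001000(✓)  001010(✓)  010011(✓)  010101(✓)  011000(✓)  100010(✓)  100011(✓)  101001(✓)  101011(✓)  101100(✓)  101101(✓)  110001  110110(✓)  110111(✓)  111110(✓)
size-2^1 implicants → -00011  0-0011  0-0101  0-1000  0010-0  10-011  10001-  101-01  1010-1  10110-  11-110  11011-
Unchecked terms (primes): -00011, 0-0011, 0-0101, 0-1000, 000110, 0010-0, 10-011, 10001-, 101-01, 1010-1, 10110-, 11-110, 110001, 11011-
Minterm coverage:
  m3 ⊆ -00011,0-0011
  m5 ⊆ 0-0101 [E]
  m6 ⊆ 000110 [E]
  m8 ⊆ 0-1000,0010-0
  m10 ⊆ 0010-0 [E]
  m19 ⊆ 0-0011 [E]
  m21 ⊆ 0-0101 [E]
  m24 ⊆ 0-1000 [E]
  m34 ⊆ 10001- [E]
  m35 ⊆ -00011,10-011,10001-
  m41 ⊆ 101-01,1010-1
  m43 ⊆ 10-011,1010-1
  m44 ⊆ 10110- [E]
  m45 ⊆ 101-01,10110-
  m49 ⊆ 110001 [E]
  m54 ⊆ 11-110,11011-
  m55 ⊆ 11011- [E]
  m62 ⊆ 11-110 [E]
E = {0-0011, 0-0101, 0-1000, 000110, 0010-0, 10001-, 10110-, 11-110, 110001, 11011-}

NO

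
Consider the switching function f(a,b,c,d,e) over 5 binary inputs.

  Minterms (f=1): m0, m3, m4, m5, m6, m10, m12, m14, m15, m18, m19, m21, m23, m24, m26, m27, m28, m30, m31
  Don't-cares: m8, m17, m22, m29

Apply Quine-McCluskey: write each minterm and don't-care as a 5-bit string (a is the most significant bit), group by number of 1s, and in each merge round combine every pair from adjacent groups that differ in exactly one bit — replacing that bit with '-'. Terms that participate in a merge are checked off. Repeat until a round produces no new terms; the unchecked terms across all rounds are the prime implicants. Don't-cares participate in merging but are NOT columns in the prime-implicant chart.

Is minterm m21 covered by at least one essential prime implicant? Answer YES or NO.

NO

Round 0: 00000✓ 00011✓ 00100✓ 00101✓ 00110✓ 01000✓ 01010✓ 01100✓ 01110✓ 01111✓ 10001✓ 10010✓ 10011✓ 10101✓ 10110✓ 10111✓ 11000✓ 11010✓ 11011✓ 11100✓ 11101✓ 11110✓ 11111✓
Round 1: -0011 -0101 -0110✓ -1000✓ -1010✓ -1100✓ -1110✓ -1111✓ 0-000✓ 0-100✓ 0-110✓ 00-00✓ 001-0✓ 0010- 01-00✓ 01-10✓ 010-0✓ 011-0✓ 0111-✓ 1-010✓ 1-011✓ 1-101✓ 1-110✓ 1-111✓ 10-01✓ 10-10✓ 10-11✓ 100-1✓ 1001-✓ 101-1✓ 1011-✓ 11-00✓ 11-10✓ 11-11✓ 110-0✓ 1101-✓ 111-0✓ 111-1✓ 1110-✓ 1111-✓
Round 2: --110 -1-00✓ -1-10✓ -10-0✓ -11-0✓ -111- 0--00 0-1-0 01--0✓ 1--10✓ 1--11✓ 1-01-✓ 1-1-1 1-11-✓ 10--1 10-1-✓ 11--0✓ 11-1-✓ 111--
Round 3: -1--0 1--1-
PIs = {--110, -0011, -0101, -1--0, -111-, 0--00, 0-1-0, 0010-, 1--1-, 1-1-1, 10--1, 111--}
Coverage chart:
  m0: 0--00 ←essential
  m3: -0011 ←essential
  m4: 0--00,0-1-0,0010-
  m5: -0101,0010-
  m6: --110,0-1-0
  m10: -1--0 ←essential
  m12: -1--0,0--00,0-1-0
  m14: --110,-1--0,-111-,0-1-0
  m15: -111- ←essential
  m18: 1--1- ←essential
  m19: -0011,1--1-,10--1
  m21: -0101,1-1-1,10--1
  m23: 1--1-,1-1-1,10--1
  m24: -1--0 ←essential
  m26: -1--0,1--1-
  m27: 1--1- ←essential
  m28: -1--0,111--
  m30: --110,-1--0,-111-,1--1-,111--
  m31: -111-,1--1-,1-1-1,111--
Essential: -0011, -1--0, -111-, 0--00, 1--1-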